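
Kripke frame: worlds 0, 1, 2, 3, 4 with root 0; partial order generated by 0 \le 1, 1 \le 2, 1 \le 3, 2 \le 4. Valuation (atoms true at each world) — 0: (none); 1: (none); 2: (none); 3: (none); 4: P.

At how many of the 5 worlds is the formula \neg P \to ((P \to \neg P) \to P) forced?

0: does not force it — 0 \nVdash \neg P \to ((P \to \neg P) \to P): at the accessible world 3, 3 \Vdash \neg P but 3 \nVdash (P \to \neg P) \to P.
1: does not force it — 1 \nVdash \neg P \to ((P \to \neg P) \to P): at the accessible world 3, 3 \Vdash \neg P but 3 \nVdash (P \to \neg P) \to P.
2: forces it.
3: does not force it — 3 \nVdash \neg P \to ((P \to \neg P) \to P): already at 3 itself, 3 \Vdash \neg P but 3 \nVdash (P \to \neg P) \to P.
4: forces it.
Worlds forcing the formula: {2, 4}.

2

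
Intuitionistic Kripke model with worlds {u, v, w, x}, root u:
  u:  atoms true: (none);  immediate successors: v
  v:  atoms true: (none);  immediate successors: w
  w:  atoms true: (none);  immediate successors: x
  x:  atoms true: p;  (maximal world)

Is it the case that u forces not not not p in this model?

u does not force not not not p since u is accessible from u and u forces not not p.
u forces not not p: no world accessible from u forces not p.

No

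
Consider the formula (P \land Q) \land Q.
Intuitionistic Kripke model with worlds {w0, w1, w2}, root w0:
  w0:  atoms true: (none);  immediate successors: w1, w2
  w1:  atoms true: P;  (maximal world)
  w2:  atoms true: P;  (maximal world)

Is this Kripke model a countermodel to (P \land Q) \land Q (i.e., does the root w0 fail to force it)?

w0 \nVdash (P \land Q) \land Q since w0 fails P \land Q.
So the root w0 does not force (P \land Q) \land Q; the model is a countermodel.

Yes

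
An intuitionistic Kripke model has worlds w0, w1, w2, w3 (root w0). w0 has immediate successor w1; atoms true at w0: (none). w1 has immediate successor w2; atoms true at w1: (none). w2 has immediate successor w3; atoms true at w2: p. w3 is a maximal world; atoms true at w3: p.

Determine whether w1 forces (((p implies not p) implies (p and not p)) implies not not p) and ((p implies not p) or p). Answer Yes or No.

w1 does not force (((p implies not p) implies (p and not p)) implies not not p) and ((p implies not p) or p) since w1 fails (p implies not p) or p.

No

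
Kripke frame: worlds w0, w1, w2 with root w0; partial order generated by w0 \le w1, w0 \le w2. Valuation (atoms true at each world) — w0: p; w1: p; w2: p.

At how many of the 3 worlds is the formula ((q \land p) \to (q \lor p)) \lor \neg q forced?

3

w0: forces it.
w1: forces it.
w2: forces it.
Worlds forcing the formula: {w0, w1, w2}.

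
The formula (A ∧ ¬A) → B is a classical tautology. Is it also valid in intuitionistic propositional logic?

Yes

This is an instance of ex falso quodlibet, which is intuitionistically derivable.
No world can force both A and ¬A, so the antecedent A ∧ ¬A is never forced and the implication holds vacuously at every world.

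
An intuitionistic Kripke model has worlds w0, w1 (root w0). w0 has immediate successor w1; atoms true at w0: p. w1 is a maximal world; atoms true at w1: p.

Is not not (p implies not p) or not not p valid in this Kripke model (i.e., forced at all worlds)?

w0 forces not not (p implies not p) or not not p via the disjunct not not p.
Since the root w0 forces not not (p implies not p) or not not p and forcing is persistent (monotone upward), every world forces it.

Yes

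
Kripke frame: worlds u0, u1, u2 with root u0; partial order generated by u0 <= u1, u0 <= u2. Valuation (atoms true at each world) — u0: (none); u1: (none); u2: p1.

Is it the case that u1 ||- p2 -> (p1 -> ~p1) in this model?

u1 ||- p2 -> (p1 -> ~p1) vacuously: no world accessible from u1 forces the antecedent p2.

Yes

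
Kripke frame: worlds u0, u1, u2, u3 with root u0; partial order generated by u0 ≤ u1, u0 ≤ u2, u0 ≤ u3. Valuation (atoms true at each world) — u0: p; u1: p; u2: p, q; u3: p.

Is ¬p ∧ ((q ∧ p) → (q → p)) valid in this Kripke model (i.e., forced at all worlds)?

No

Not every world: u0 ⊮ ¬p ∧ ((q ∧ p) → (q → p)).
u0 ⊮ ¬p ∧ ((q ∧ p) → (q → p)) since u0 fails ¬p.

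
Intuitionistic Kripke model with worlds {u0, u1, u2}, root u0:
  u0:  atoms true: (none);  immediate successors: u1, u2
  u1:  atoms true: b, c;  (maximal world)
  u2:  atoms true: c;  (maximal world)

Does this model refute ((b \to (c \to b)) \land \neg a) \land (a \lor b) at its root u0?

u0 \nVdash ((b \to (c \to b)) \land \neg a) \land (a \lor b) since u0 fails a \lor b.
So the root u0 does not force ((b \to (c \to b)) \land \neg a) \land (a \lor b); the model is a countermodel.

Yes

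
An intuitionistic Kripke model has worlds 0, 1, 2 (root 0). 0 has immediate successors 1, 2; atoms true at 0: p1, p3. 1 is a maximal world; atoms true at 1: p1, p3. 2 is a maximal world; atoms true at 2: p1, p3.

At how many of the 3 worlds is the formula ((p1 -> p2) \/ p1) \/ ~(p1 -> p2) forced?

3

0: forces it.
1: forces it.
2: forces it.
Worlds forcing the formula: {0, 1, 2}.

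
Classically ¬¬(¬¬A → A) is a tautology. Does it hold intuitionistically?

This is the double negation of double-negation elimination, which is intuitionistically derivable.
By Glivenko's theorem the double negation of any classical propositional tautology is intuitionistically provable; ¬¬A → A is classically a tautology.

Yes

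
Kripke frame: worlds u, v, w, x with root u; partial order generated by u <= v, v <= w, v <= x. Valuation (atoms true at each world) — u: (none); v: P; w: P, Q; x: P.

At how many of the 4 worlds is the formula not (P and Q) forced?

1

u: does not force it — u does not force not (P and Q) since w is accessible from u and w forces P and Q.
v: does not force it.
w: does not force it.
x: forces it.
Worlds forcing the formula: {x}.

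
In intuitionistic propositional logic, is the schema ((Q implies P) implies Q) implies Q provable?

This is Peirce's law, which is not intuitionistically valid.
A Kripke countermodel: worlds u0, u1; order generated by u0 <= u1; atoms true at each world — u0:{}; u1:{Q}.
u0 does not force ((Q implies P) implies Q) implies Q: already at u0 itself, u0 forces (Q implies P) implies Q but u0 does not force Q.
u0 lacks atom Q, so u0 does not force Q.
So the root u0 does not force the formula.

No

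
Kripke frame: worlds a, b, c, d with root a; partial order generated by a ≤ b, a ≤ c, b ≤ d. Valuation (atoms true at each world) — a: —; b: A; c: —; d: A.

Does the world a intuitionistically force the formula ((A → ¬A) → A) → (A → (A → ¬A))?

No

a ⊮ ((A → ¬A) → A) → (A → (A → ¬A)): at the accessible world b, b ⊩ (A → ¬A) → A but b ⊮ A → (A → ¬A).
b ⊮ A → (A → ¬A): already at b itself, b ⊩ A but b ⊮ A → ¬A.
b ⊮ A → ¬A: already at b itself, b ⊩ A but b ⊮ ¬A.
b ⊮ ¬A since b is accessible from b and b ⊩ A.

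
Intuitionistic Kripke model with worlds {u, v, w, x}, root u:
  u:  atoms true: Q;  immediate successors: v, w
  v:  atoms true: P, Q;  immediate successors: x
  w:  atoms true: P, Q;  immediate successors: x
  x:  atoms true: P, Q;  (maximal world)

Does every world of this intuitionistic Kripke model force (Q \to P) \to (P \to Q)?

Yes

u \Vdash (Q \to P) \to (P \to Q): every world accessible from u that forces Q \to P (namely v, w, x) also forces P \to Q.
Since the root u forces (Q \to P) \to (P \to Q) and forcing is persistent (monotone upward), every world forces it.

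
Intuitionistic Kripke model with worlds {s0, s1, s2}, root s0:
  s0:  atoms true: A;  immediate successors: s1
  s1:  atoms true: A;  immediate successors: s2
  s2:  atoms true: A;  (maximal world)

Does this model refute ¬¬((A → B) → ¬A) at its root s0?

s0 ⊩ ¬¬((A → B) → ¬A): no world accessible from s0 forces ¬((A → B) → ¬A).
So the root s0 forces ¬¬((A → B) → ¬A); the model is not a countermodel.

No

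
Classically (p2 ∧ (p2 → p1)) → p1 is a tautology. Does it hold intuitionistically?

This is modus ponens in implicational form, which is intuitionistically derivable.
If a world forces p2 and p2 → p1, then applying the implication at that world (which is accessible from itself) gives p1.

Yes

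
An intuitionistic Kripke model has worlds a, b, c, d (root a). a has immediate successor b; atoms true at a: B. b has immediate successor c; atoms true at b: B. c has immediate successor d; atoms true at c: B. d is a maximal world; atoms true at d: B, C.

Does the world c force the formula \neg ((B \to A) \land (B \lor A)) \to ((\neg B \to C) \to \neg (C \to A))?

Yes

c \Vdash \neg ((B \to A) \land (B \lor A)) \to ((\neg B \to C) \to \neg (C \to A)): every world accessible from c that forces \neg ((B \to A) \land (B \lor A)) (namely c, d) also forces (\neg B \to C) \to \neg (C \to A).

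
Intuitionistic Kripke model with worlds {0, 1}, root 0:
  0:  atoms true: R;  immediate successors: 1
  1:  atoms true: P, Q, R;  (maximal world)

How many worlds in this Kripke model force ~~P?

0: forces it.
1: forces it.
Worlds forcing the formula: {0, 1}.

2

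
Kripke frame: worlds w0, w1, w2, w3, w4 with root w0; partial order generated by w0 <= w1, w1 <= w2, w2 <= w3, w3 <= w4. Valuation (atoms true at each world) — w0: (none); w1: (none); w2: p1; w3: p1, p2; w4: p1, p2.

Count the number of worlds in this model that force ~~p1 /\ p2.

w0: does not force it — w0 ||-/- ~~p1 /\ p2 since w0 fails p2.
w1: does not force it — w1 ||-/- ~~p1 /\ p2 since w1 fails p2.
w2: does not force it.
w3: forces it.
w4: forces it.
Worlds forcing the formula: {w3, w4}.

2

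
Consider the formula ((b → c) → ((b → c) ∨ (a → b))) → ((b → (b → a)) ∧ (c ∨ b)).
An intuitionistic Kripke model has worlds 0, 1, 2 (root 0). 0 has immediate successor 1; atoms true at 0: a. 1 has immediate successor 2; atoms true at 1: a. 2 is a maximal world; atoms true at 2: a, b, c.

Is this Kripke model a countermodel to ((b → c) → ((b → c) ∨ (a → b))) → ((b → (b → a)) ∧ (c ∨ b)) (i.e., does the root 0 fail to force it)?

Yes

0 ⊮ ((b → c) → ((b → c) ∨ (a → b))) → ((b → (b → a)) ∧ (c ∨ b)): already at 0 itself, 0 ⊩ (b → c) → ((b → c) ∨ (a → b)) but 0 ⊮ (b → (b → a)) ∧ (c ∨ b).
0 ⊮ (b → (b → a)) ∧ (c ∨ b) since 0 fails c ∨ b.
So the root 0 does not force ((b → c) → ((b → c) ∨ (a → b))) → ((b → (b → a)) ∧ (c ∨ b)); the model is a countermodel.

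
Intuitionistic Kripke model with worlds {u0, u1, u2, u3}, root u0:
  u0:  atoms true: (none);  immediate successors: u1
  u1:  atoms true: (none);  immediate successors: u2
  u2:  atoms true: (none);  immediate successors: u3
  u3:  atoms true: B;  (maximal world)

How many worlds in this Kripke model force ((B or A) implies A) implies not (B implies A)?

u0: forces it.
u1: forces it.
u2: forces it.
u3: forces it.
Worlds forcing the formula: {u0, u1, u2, u3}.

4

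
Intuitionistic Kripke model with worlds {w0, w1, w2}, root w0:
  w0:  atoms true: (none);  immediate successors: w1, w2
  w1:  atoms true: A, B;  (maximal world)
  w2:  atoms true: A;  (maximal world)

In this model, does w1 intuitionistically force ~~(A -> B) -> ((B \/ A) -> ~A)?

No

w1 ||-/- ~~(A -> B) -> ((B \/ A) -> ~A): already at w1 itself, w1 ||- ~~(A -> B) but w1 ||-/- (B \/ A) -> ~A.
w1 ||-/- (B \/ A) -> ~A: already at w1 itself, w1 ||- B \/ A but w1 ||-/- ~A.
w1 ||-/- ~A since w1 is accessible from w1 and w1 ||- A.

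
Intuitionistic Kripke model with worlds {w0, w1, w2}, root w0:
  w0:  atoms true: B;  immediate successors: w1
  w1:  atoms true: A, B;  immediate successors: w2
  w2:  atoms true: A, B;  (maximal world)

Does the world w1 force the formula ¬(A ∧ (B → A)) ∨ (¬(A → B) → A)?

w1 ⊩ ¬(A ∧ (B → A)) ∨ (¬(A → B) → A) via the disjunct ¬(A → B) → A.

Yes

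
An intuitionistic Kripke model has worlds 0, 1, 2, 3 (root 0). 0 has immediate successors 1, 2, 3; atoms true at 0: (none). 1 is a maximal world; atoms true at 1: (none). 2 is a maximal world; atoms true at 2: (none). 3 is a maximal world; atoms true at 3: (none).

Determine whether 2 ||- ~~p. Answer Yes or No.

2 ||-/- ~~p since 2 is accessible from 2 and 2 ||- ~p.
2 ||- ~p: no world accessible from 2 forces p.

No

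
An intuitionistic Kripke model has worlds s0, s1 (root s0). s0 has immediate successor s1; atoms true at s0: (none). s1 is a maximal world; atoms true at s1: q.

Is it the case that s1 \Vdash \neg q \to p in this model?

s1 \Vdash \neg q \to p vacuously: no world accessible from s1 forces the antecedent \neg q.

Yes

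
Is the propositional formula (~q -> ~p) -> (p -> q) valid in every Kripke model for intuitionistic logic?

This is the converse of contraposition, which is not intuitionistically valid.
A Kripke countermodel: worlds 0, 1; order generated by 0 <= 1; atoms true at each world — 0:{p}; 1:{p,q}.
0 ||-/- (~q -> ~p) -> (p -> q): already at 0 itself, 0 ||- ~q -> ~p but 0 ||-/- p -> q.
0 ||-/- p -> q: already at 0 itself, 0 ||- p but 0 ||-/- q.
0 lacks atom q, so 0 ||-/- q.
So the root 0 does not force the formula.

No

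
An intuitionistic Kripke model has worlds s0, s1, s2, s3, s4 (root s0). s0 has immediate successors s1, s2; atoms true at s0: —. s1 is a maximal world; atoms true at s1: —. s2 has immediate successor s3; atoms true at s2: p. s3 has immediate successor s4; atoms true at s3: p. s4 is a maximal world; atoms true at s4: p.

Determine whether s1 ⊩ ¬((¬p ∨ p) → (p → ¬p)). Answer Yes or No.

s1 ⊮ ¬((¬p ∨ p) → (p → ¬p)) since s1 is accessible from s1 and s1 ⊩ (¬p ∨ p) → (p → ¬p).
s1 ⊩ (¬p ∨ p) → (p → ¬p): every world accessible from s1 that forces ¬p ∨ p (namely s1) also forces p → ¬p.

No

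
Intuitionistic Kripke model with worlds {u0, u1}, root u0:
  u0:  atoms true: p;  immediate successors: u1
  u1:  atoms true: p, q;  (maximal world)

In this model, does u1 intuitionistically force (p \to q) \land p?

u1 \Vdash (p \to q) \land p since u1 forces both conjuncts.

Yes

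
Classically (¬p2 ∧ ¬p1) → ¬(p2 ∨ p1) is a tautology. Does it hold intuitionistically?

This is a constructively valid De Morgan direction (conjunction of negations to negated disjunction), which is intuitionistically derivable.
If both ¬p2 and ¬p1 hold at a world, no accessible world forces p2 or forces p1, so none forces p2 ∨ p1.

Yes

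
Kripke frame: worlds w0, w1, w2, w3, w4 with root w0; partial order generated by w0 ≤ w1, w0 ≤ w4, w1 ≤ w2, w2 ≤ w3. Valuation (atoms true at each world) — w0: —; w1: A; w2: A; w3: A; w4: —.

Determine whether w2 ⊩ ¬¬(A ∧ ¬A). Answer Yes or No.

w2 ⊮ ¬¬(A ∧ ¬A) since w2 is accessible from w2 and w2 ⊩ ¬(A ∧ ¬A).
w2 ⊩ ¬(A ∧ ¬A): no world accessible from w2 forces A ∧ ¬A.

No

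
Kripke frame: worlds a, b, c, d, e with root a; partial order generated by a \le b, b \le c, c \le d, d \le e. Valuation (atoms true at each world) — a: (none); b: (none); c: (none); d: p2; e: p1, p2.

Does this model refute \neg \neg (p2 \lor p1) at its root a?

a \Vdash \neg \neg (p2 \lor p1): no world accessible from a forces \neg (p2 \lor p1).
So the root a forces \neg \neg (p2 \lor p1); the model is not a countermodel.

No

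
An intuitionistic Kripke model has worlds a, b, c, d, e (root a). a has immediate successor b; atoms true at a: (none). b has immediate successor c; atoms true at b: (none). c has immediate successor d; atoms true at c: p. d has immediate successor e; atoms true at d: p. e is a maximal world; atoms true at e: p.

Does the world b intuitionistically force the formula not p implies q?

Yes

b forces not p implies q vacuously: no world accessible from b forces the antecedent not p.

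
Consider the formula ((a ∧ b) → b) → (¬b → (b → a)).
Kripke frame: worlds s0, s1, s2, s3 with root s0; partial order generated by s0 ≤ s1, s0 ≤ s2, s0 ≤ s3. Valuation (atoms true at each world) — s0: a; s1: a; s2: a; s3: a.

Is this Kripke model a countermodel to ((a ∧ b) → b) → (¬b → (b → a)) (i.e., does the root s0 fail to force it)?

s0 ⊩ ((a ∧ b) → b) → (¬b → (b → a)): every world accessible from s0 that forces (a ∧ b) → b (namely s0, s1, s2, s3) also forces ¬b → (b → a).
So the root s0 forces ((a ∧ b) → b) → (¬b → (b → a)); the model is not a countermodel.

No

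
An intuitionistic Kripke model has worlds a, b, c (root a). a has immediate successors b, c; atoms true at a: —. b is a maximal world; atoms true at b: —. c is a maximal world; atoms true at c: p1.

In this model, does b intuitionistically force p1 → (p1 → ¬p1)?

b ⊩ p1 → (p1 → ¬p1) vacuously: no world accessible from b forces the antecedent p1.

Yes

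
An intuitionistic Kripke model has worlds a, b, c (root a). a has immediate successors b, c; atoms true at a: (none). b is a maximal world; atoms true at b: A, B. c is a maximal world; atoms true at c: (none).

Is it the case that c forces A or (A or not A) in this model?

c forces A or (A or not A) via the disjunct A or not A.

Yes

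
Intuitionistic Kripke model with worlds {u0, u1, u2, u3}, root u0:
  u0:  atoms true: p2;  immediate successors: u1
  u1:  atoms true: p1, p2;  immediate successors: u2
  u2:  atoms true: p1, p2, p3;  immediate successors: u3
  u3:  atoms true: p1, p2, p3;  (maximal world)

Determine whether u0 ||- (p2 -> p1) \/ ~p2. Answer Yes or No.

u0 ||-/- (p2 -> p1) \/ ~p2: neither disjunct is forced at u0.
u0 ||-/- p2 -> p1: already at u0 itself, u0 ||- p2 but u0 ||-/- p1.
u0 lacks atom p1, so u0 ||-/- p1.

No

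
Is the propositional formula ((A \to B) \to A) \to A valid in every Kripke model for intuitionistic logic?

This is Peirce's law, which is not intuitionistically valid.
A Kripke countermodel: worlds a, b; order generated by a \le b; atoms true at each world — a:{}; b:{A}.
a \nVdash ((A \to B) \to A) \to A: already at a itself, a \Vdash (A \to B) \to A but a \nVdash A.
a lacks atom A, so a \nVdash A.
So the root a does not force the formula.

No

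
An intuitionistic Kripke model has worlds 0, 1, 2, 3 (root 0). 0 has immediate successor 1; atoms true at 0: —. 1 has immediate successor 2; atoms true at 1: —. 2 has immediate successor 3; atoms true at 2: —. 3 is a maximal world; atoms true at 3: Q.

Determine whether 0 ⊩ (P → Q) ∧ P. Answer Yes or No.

No

0 ⊮ (P → Q) ∧ P since 0 fails P.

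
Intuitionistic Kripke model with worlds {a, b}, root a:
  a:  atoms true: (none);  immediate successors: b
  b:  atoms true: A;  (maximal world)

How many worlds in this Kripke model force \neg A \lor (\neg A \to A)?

a: forces it.
b: forces it.
Worlds forcing the formula: {a, b}.

2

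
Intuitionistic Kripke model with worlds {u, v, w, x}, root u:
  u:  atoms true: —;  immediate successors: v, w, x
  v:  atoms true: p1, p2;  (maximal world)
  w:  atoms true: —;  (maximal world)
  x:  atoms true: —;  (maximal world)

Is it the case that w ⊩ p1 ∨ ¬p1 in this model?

w ⊩ p1 ∨ ¬p1 via the disjunct ¬p1.

Yes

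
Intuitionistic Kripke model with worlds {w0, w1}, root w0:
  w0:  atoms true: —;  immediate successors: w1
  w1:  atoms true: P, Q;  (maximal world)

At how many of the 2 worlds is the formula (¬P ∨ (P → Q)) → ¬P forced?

w0: does not force it — w0 ⊮ (¬P ∨ (P → Q)) → ¬P: already at w0 itself, w0 ⊩ ¬P ∨ (P → Q) but w0 ⊮ ¬P.
w1: does not force it — w1 ⊮ (¬P ∨ (P → Q)) → ¬P: already at w1 itself, w1 ⊩ ¬P ∨ (P → Q) but w1 ⊮ ¬P.
Worlds forcing the formula: { }.

0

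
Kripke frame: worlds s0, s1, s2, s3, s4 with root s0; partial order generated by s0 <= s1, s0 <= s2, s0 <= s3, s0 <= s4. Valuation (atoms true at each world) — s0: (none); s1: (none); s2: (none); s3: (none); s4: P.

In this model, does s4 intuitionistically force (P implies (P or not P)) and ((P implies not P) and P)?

No

s4 does not force (P implies (P or not P)) and ((P implies not P) and P) since s4 fails (P implies not P) and P.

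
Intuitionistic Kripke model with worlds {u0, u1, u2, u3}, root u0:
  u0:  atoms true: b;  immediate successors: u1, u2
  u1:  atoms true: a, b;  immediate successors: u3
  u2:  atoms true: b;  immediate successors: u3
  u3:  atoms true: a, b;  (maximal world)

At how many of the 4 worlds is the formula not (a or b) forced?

u0: does not force it — u0 does not force not (a or b) since u0 is accessible from u0 and u0 forces a or b.
u1: does not force it — u1 does not force not (a or b) since u1 is accessible from u1 and u1 forces a or b.
u2: does not force it.
u3: does not force it.
Worlds forcing the formula: { }.

0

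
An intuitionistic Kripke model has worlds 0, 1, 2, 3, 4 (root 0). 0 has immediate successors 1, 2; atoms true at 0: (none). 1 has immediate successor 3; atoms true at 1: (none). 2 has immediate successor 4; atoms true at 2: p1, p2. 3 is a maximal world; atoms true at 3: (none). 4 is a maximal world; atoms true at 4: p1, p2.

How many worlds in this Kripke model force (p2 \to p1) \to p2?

0: does not force it — 0 \nVdash (p2 \to p1) \to p2: already at 0 itself, 0 \Vdash p2 \to p1 but 0 \nVdash p2.
1: does not force it — 1 \nVdash (p2 \to p1) \to p2: already at 1 itself, 1 \Vdash p2 \to p1 but 1 \nVdash p2.
2: forces it.
3: does not force it — 3 \nVdash (p2 \to p1) \to p2: already at 3 itself, 3 \Vdash p2 \to p1 but 3 \nVdash p2.
4: forces it.
Worlds forcing the formula: {2, 4}.

2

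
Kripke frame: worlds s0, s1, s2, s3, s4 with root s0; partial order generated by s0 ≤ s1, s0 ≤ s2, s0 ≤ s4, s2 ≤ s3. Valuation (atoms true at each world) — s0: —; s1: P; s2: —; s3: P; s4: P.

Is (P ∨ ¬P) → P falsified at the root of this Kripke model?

No

s0 ⊩ (P ∨ ¬P) → P: every world accessible from s0 that forces P ∨ ¬P (namely s1, s3, s4) also forces P.
So the root s0 forces (P ∨ ¬P) → P; the model is not a countermodel.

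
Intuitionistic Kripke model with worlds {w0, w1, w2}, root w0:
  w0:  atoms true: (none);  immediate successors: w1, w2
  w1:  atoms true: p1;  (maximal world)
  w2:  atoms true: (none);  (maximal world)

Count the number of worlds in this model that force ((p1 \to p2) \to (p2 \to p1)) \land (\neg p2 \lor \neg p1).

3

w0: forces it.
w1: forces it.
w2: forces it.
Worlds forcing the formula: {w0, w1, w2}.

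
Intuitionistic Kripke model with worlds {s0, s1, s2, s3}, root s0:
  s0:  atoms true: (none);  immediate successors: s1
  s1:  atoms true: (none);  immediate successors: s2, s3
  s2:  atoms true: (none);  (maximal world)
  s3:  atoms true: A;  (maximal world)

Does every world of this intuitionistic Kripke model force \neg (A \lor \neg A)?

Not every world: s0 \nVdash \neg (A \lor \neg A).
s0 \nVdash \neg (A \lor \neg A) since s2 is accessible from s0 and s2 \Vdash A \lor \neg A.
s2 \Vdash A \lor \neg A via the disjunct \neg A.

No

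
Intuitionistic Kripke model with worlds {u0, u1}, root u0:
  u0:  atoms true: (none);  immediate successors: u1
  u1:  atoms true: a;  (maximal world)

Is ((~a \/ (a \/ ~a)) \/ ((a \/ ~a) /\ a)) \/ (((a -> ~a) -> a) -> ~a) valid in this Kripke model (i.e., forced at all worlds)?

Not every world: u0 ||-/- ((~a \/ (a \/ ~a)) \/ ((a \/ ~a) /\ a)) \/ (((a -> ~a) -> a) -> ~a).
u0 ||-/- ((~a \/ (a \/ ~a)) \/ ((a \/ ~a) /\ a)) \/ (((a -> ~a) -> a) -> ~a): neither disjunct is forced at u0.
u0 ||-/- (~a \/ (a \/ ~a)) \/ ((a \/ ~a) /\ a): neither disjunct is forced at u0.
u0 ||-/- ~a \/ (a \/ ~a): neither disjunct is forced at u0.

No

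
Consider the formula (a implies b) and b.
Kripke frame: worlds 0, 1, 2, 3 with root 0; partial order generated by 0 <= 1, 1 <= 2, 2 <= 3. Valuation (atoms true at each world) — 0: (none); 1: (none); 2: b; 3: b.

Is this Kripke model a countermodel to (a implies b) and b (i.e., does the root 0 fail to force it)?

0 does not force (a implies b) and b since 0 fails b.
So the root 0 does not force (a implies b) and b; the model is a countermodel.

Yes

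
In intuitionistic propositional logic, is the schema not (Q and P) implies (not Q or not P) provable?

No

This is the constructively invalid direction of De Morgan's law for conjunction, which is not intuitionistically valid.
A Kripke countermodel: worlds u, v, w; order generated by u <= v, u <= w; atoms true at each world — u:{}; v:{Q}; w:{P}.
u does not force not (Q and P) implies (not Q or not P): already at u itself, u forces not (Q and P) but u does not force not Q or not P.
u does not force not Q or not P: neither disjunct is forced at u.
u does not force not Q since v is accessible from u and v forces Q.
So the root u does not force the formula.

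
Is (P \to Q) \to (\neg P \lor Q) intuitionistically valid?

This is the material-implication-as-disjunction principle, which is not intuitionistically valid.
A Kripke countermodel: worlds 0, 1; order generated by 0 \le 1; atoms true at each world — 0:{}; 1:{P,Q}.
0 \nVdash (P \to Q) \to (\neg P \lor Q): already at 0 itself, 0 \Vdash P \to Q but 0 \nVdash \neg P \lor Q.
0 \nVdash \neg P \lor Q: neither disjunct is forced at 0.
0 \nVdash \neg P since 1 is accessible from 0 and 1 \Vdash P.
So the root 0 does not force the formula.

No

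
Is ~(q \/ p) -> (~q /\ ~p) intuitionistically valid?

Yes

This is a constructively valid De Morgan direction (negated disjunction to conjunction of negations), which is intuitionistically derivable.
From ~(q \/ p): if q held then q \/ p would, contradiction — so ~q; similarly ~p.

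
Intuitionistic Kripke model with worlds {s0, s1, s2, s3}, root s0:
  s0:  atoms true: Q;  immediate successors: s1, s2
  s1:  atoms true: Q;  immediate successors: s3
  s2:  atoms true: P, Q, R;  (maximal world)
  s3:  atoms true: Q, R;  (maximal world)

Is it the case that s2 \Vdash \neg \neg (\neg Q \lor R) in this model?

s2 \Vdash \neg \neg (\neg Q \lor R): no world accessible from s2 forces \neg (\neg Q \lor R).

Yes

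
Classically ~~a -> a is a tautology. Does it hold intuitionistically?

No

This is double-negation elimination, which is not intuitionistically valid.
A Kripke countermodel: worlds w0, w1; order generated by w0 <= w1; atoms true at each world — w0:{}; w1:{a}.
w0 ||-/- ~~a -> a: already at w0 itself, w0 ||- ~~a but w0 ||-/- a.
w0 lacks atom a, so w0 ||-/- a.
So the root w0 does not force the formula.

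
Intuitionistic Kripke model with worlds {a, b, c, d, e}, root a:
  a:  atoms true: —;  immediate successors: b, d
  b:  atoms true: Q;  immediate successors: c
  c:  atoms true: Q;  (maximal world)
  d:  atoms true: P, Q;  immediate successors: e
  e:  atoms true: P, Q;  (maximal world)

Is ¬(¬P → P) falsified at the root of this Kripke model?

Yes

a ⊮ ¬(¬P → P) since d is accessible from a and d ⊩ ¬P → P.
d ⊩ ¬P → P vacuously: no world accessible from d forces the antecedent ¬P.
So the root a does not force ¬(¬P → P); the model is a countermodel.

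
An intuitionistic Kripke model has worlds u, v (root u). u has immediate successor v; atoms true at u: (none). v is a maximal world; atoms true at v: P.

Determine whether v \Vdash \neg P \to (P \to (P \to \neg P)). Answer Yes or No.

v \Vdash \neg P \to (P \to (P \to \neg P)) vacuously: no world accessible from v forces the antecedent \neg P.

Yes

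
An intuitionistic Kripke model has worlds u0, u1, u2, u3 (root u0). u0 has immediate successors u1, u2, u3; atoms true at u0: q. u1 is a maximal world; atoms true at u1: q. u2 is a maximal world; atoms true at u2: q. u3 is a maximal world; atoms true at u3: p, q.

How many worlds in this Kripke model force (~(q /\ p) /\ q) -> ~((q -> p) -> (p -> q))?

u0: does not force it — u0 ||-/- (~(q /\ p) /\ q) -> ~((q -> p) -> (p -> q)): at the accessible world u1, u1 ||- ~(q /\ p) /\ q but u1 ||-/- ~((q -> p) -> (p -> q)).
u1: does not force it — u1 ||-/- (~(q /\ p) /\ q) -> ~((q -> p) -> (p -> q)): already at u1 itself, u1 ||- ~(q /\ p) /\ q but u1 ||-/- ~((q -> p) -> (p -> q)).
u2: does not force it — u2 ||-/- (~(q /\ p) /\ q) -> ~((q -> p) -> (p -> q)): already at u2 itself, u2 ||- ~(q /\ p) /\ q but u2 ||-/- ~((q -> p) -> (p -> q)).
u3: forces it.
Worlds forcing the formula: {u3}.

1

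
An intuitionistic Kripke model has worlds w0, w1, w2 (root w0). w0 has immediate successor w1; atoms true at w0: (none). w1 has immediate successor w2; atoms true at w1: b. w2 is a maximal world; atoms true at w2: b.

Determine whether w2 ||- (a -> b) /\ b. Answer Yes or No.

Yes

w2 ||- (a -> b) /\ b since w2 forces both conjuncts.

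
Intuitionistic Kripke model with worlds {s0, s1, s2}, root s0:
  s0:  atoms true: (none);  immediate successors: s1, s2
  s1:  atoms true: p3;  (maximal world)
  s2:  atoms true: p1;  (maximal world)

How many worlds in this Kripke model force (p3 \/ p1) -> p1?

1

s0: does not force it — s0 ||-/- (p3 \/ p1) -> p1: at the accessible world s1, s1 ||- p3 \/ p1 but s1 ||-/- p1.
s1: does not force it — s1 ||-/- (p3 \/ p1) -> p1: already at s1 itself, s1 ||- p3 \/ p1 but s1 ||-/- p1.
s2: forces it.
Worlds forcing the formula: {s2}.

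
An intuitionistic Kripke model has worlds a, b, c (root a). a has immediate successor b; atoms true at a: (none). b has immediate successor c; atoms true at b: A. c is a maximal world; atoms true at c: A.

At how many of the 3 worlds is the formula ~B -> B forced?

a: does not force it — a ||-/- ~B -> B: already at a itself, a ||- ~B but a ||-/- B.
b: does not force it — b ||-/- ~B -> B: already at b itself, b ||- ~B but b ||-/- B.
c: does not force it.
Worlds forcing the formula: { }.

0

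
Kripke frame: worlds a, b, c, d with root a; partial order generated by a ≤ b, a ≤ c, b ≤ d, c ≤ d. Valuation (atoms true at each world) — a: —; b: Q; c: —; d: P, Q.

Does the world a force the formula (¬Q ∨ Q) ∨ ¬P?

No

a ⊮ (¬Q ∨ Q) ∨ ¬P: neither disjunct is forced at a.
a ⊮ ¬Q ∨ Q: neither disjunct is forced at a.
a ⊮ ¬Q since b is accessible from a and b ⊩ Q.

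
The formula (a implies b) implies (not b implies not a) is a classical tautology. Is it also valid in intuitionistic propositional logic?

Yes

This is the forward direction of contraposition, which is intuitionistically derivable.
Assume a implies b and not b. If a held then b would follow, contradicting not b; so not a.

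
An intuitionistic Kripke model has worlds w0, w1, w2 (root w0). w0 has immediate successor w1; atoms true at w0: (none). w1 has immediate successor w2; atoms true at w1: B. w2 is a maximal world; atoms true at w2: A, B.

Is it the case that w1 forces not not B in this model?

w1 forces not not B: no world accessible from w1 forces not B.

Yes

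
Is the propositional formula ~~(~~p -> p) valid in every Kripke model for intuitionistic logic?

This is the double negation of double-negation elimination, which is intuitionistically derivable.
By Glivenko's theorem the double negation of any classical propositional tautology is intuitionistically provable; ~~p -> p is classically a tautology.

Yes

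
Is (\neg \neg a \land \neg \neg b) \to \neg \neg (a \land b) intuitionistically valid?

Yes

This is the distribution of double negation over conjunction, which is intuitionistically derivable.
Assume \neg \neg a, \neg \neg b, and \neg (a \land b). From a we'd get \neg b (since a \land b is refuted), contradicting \neg \neg b; so \neg a, contradicting \neg \neg a.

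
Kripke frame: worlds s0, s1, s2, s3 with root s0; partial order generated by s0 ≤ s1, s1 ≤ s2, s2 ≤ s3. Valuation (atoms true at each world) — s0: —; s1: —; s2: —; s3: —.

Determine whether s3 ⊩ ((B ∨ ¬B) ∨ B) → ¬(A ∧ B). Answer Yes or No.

s3 ⊩ ((B ∨ ¬B) ∨ B) → ¬(A ∧ B): every world accessible from s3 that forces (B ∨ ¬B) ∨ B (namely s3) also forces ¬(A ∧ B).

Yes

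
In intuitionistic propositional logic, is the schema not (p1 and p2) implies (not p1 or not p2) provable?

No

This is the constructively invalid direction of De Morgan's law for conjunction, which is not intuitionistically valid.
A Kripke countermodel: worlds u, v, w; order generated by u <= v, u <= w; atoms true at each world — u:{}; v:{p1}; w:{p2}.
u does not force not (p1 and p2) implies (not p1 or not p2): already at u itself, u forces not (p1 and p2) but u does not force not p1 or not p2.
u does not force not p1 or not p2: neither disjunct is forced at u.
u does not force not p1 since v is accessible from u and v forces p1.
So the root u does not force the formula.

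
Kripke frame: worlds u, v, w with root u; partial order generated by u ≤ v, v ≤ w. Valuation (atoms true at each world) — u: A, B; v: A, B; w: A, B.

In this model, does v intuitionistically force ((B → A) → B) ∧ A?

Yes

v ⊩ ((B → A) → B) ∧ A since v forces both conjuncts.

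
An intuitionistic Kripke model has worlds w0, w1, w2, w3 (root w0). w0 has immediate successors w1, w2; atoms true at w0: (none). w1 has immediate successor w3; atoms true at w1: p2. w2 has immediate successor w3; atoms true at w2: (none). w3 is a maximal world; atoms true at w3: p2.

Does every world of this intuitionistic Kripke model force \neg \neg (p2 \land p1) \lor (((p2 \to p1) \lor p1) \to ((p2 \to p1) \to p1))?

Yes

w0 \Vdash \neg \neg (p2 \land p1) \lor (((p2 \to p1) \lor p1) \to ((p2 \to p1) \to p1)) via the disjunct ((p2 \to p1) \lor p1) \to ((p2 \to p1) \to p1).
Since the root w0 forces \neg \neg (p2 \land p1) \lor (((p2 \to p1) \lor p1) \to ((p2 \to p1) \to p1)) and forcing is persistent (monotone upward), every world forces it.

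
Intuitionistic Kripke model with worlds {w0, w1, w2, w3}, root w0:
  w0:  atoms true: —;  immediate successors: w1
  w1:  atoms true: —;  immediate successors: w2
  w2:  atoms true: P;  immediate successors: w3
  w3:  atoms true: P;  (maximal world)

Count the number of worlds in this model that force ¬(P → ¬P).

4

w0: forces it.
w1: forces it.
w2: forces it.
w3: forces it.
Worlds forcing the formula: {w0, w1, w2, w3}.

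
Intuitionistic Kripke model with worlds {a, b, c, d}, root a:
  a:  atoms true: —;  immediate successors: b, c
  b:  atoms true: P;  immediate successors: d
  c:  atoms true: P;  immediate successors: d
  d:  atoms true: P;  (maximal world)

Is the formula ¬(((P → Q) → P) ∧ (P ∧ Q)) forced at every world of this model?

a ⊩ ¬(((P → Q) → P) ∧ (P ∧ Q)): no world accessible from a forces ((P → Q) → P) ∧ (P ∧ Q).
Since the root a forces ¬(((P → Q) → P) ∧ (P ∧ Q)) and forcing is persistent (monotone upward), every world forces it.

Yes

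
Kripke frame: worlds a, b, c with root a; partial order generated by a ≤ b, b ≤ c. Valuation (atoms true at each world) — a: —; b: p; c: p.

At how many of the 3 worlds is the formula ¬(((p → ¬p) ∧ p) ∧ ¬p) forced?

3

a: forces it.
b: forces it.
c: forces it.
Worlds forcing the formula: {a, b, c}.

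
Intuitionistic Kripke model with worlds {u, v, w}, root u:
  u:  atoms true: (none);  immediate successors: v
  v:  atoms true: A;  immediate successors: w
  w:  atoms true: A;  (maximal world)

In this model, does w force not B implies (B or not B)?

Yes

w forces not B implies (B or not B): every world accessible from w that forces not B (namely w) also forces B or not B.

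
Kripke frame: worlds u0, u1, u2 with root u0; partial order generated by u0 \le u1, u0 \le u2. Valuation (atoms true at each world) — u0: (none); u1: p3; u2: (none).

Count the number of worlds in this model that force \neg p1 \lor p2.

3

u0: forces it.
u1: forces it.
u2: forces it.
Worlds forcing the formula: {u0, u1, u2}.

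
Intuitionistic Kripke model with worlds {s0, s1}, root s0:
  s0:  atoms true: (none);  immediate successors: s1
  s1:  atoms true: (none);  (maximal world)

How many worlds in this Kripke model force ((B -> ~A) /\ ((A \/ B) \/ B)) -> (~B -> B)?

s0: forces it.
s1: forces it.
Worlds forcing the formula: {s0, s1}.

2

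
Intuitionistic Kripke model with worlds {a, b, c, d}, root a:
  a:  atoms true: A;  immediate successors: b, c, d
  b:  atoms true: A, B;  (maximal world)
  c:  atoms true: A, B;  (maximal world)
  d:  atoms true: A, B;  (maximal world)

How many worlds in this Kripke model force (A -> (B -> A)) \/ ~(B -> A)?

4

a: forces it.
b: forces it.
c: forces it.
d: forces it.
Worlds forcing the formula: {a, b, c, d}.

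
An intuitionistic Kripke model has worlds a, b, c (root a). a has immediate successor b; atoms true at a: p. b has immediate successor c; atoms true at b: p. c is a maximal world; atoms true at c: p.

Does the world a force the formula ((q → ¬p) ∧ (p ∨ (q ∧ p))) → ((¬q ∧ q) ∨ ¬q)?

Yes

a ⊩ ((q → ¬p) ∧ (p ∨ (q ∧ p))) → ((¬q ∧ q) ∨ ¬q): every world accessible from a that forces (q → ¬p) ∧ (p ∨ (q ∧ p)) (namely a, b, c) also forces (¬q ∧ q) ∨ ¬q.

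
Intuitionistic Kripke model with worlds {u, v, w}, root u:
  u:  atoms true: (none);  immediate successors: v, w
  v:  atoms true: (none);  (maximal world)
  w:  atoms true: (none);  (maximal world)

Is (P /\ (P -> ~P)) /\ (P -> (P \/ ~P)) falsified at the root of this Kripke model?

Yes

u ||-/- (P /\ (P -> ~P)) /\ (P -> (P \/ ~P)) since u fails P /\ (P -> ~P).
So the root u does not force (P /\ (P -> ~P)) /\ (P -> (P \/ ~P)); the model is a countermodel.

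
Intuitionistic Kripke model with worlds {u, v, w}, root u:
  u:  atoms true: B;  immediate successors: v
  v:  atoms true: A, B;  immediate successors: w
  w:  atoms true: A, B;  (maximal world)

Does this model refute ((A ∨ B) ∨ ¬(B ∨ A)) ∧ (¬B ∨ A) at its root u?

Yes

u ⊮ ((A ∨ B) ∨ ¬(B ∨ A)) ∧ (¬B ∨ A) since u fails ¬B ∨ A.
So the root u does not force ((A ∨ B) ∨ ¬(B ∨ A)) ∧ (¬B ∨ A); the model is a countermodel.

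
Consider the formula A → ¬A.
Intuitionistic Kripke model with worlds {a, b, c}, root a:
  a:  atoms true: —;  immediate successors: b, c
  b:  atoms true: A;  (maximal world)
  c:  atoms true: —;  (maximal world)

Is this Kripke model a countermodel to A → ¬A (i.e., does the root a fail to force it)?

Yes

a ⊮ A → ¬A: at the accessible world b, b ⊩ A but b ⊮ ¬A.
b ⊮ ¬A since b is accessible from b and b ⊩ A.
So the root a does not force A → ¬A; the model is a countermodel.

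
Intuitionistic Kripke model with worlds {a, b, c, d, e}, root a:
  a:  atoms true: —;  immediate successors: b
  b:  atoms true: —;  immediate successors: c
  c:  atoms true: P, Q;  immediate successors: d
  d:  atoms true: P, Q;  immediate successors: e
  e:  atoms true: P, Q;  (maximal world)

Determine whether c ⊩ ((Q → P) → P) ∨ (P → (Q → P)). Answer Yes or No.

Yes

c ⊩ ((Q → P) → P) ∨ (P → (Q → P)) via the disjunct (Q → P) → P.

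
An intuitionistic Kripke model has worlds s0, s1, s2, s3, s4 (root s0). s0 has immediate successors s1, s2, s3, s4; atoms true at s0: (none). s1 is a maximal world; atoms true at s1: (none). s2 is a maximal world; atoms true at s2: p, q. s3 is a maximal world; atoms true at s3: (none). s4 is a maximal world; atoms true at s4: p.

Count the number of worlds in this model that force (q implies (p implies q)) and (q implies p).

s0: forces it.
s1: forces it.
s2: forces it.
s3: forces it.
s4: forces it.
Worlds forcing the formula: {s0, s1, s2, s3, s4}.

5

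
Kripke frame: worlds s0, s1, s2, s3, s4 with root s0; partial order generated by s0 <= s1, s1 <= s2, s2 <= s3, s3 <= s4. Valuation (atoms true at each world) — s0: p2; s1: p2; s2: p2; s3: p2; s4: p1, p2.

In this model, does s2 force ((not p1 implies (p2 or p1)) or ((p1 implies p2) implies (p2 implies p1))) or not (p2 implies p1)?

Yes

s2 forces ((not p1 implies (p2 or p1)) or ((p1 implies p2) implies (p2 implies p1))) or not (p2 implies p1) via the disjunct (not p1 implies (p2 or p1)) or ((p1 implies p2) implies (p2 implies p1)).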